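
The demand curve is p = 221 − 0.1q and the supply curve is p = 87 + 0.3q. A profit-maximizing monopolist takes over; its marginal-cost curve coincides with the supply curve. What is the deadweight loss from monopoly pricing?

897.80

Competitive equilibrium: 221 − 0.1q = 87 + 0.3q → q* = 335, p* = 187.5.
Marginal revenue: MR = 221 − 0.2q. Set MR = MC: 221 − 0.2q = 87 + 0.3q → q_m = 268.
Price p_m = 221 − 0.1·268 = 194.2; MC(q_m) = 87 + 0.3·268 = 167.4.
Competitive q* = 335, so Δq = 67; wedge = 194.2 − 167.4 = 26.8.
DWL = ½ × 67 × 26.8 = 897.80.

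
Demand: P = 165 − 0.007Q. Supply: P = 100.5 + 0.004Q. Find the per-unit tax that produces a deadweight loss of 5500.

Competitive equilibrium: 165 − 0.007Q = 100.5 + 0.004Q → Q* = 5863.6364, P* = 123.9545.
A tax t gives ΔQ = t/0.011 and wedge t, so DWL = t²/0.022.
t²/0.022 = 5500 → t² = 121 → t = 11.

11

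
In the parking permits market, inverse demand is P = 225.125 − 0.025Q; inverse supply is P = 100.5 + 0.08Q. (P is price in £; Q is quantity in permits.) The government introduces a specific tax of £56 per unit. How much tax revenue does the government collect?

£36600

Competitive equilibrium: 225.125 − 0.025Q = 100.5 + 0.08Q → Q* = 1186.9048, P* = 195.4524.
With the tax, the buyer price exceeds the seller price by 56: (225.125 − 0.025Q) − (100.5 + 0.08Q) = 56 → Q' = 653.5714.
Tax revenue = 56 × 653.5714 = £36600.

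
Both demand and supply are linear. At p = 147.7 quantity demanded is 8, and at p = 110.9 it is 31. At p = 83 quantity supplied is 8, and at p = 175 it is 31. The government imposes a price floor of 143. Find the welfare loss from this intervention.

Demand slope = (110.9 − 147.7)/(31 − 8) = −1.6, so p = 160.5 − 1.6q.
Supply slope = (175 − 83)/(31 − 8) = 4, so p = 51 + 4q.
Competitive equilibrium: 160.5 − 1.6q = 51 + 4q → q* = 19.5536, p* = 129.2143.
At the floor p = 143, quantity demanded = (160.5 − 143)/1.6 = 10.9375.
Sellers' marginal cost at q' = 10.9375: 51 + 4·10.9375 = 94.75.
Δq = 19.5536 − 10.9375 = 8.6161; wedge = 143 − 94.75 = 48.25.
DWL = ½ × 8.6161 × 48.25 = 207.86.

207.86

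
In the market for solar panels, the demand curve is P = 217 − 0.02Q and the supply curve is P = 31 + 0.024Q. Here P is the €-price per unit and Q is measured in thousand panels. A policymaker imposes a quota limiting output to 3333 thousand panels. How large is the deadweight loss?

€17593.92 thousand

Competitive equilibrium: 217 − 0.02Q = 31 + 0.024Q → Q* = 4227.2727, P* = 132.4545.
At Q = 3333: demand price = 217 − 0.02·3333 = 150.34; supply price = 31 + 0.024·3333 = 110.992.
ΔQ = 4227.2727 − 3333 = 894.2727; wedge = 150.34 − 110.992 = 39.348.
The triangle = ½ × 894.2727 × 39.348 = €17593.92 thousand.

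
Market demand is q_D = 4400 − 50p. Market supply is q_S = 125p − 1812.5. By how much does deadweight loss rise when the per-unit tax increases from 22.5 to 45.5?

In inverse form: demand p = 88 − 0.02q, supply p = 14.5 + 0.008q.
Competitive equilibrium: 88 − 0.02q = 14.5 + 0.008q → q* = 2625, p* = 35.5.
For a per-unit tax t: Δq = t/0.028, so DWL = ½·t·(t/0.028) = t²/0.056.
At t = 22.5: DWL = 9040.179. At t = 45.5: DWL = 36968.75.
Increase = 36968.75 − 9040.179 = 27928.57.

27928.57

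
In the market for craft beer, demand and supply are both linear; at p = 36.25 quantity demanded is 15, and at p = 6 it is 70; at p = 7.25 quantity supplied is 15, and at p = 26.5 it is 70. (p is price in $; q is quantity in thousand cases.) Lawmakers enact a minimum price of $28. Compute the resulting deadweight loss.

$133.47 thousand

Demand slope = (6 − 36.25)/(70 − 15) = −0.55, so p = 44.5 − 0.55q.
Supply slope = (26.5 − 7.25)/(70 − 15) = 0.35, so p = 2 + 0.35q.
Competitive equilibrium: 44.5 − 0.55q = 2 + 0.35q → q* = 47.2222, p* = 18.5278.
At the floor p = 28, quantity demanded = (44.5 − 28)/0.55 = 30.
Sellers' marginal cost at q' = 30: 2 + 0.35·30 = 12.5.
Δq = 47.2222 − 30 = 17.2222; wedge = 28 − 12.5 = 15.5.
Deadweight loss = ½ × 17.2222 × 15.5 = $133.47 thousand.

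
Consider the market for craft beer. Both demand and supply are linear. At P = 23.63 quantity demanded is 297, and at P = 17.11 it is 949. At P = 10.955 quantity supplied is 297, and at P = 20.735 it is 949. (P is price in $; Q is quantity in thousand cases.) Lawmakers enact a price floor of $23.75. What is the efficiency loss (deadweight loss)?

$3367.01 thousand

Demand slope = (17.11 − 23.63)/(949 − 297) = −0.01, so P = 26.6 − 0.01Q.
Supply slope = (20.735 − 10.955)/(949 − 297) = 0.015, so P = 6.5 + 0.015Q.
Competitive equilibrium: 26.6 − 0.01Q = 6.5 + 0.015Q → Q* = 804, P* = 18.56.
At the floor P = 23.75, quantity demanded = (26.6 − 23.75)/0.01 = 285.
Sellers' marginal cost at Q' = 285: 6.5 + 0.015·285 = 10.775.
ΔQ = 804 − 285 = 519; wedge = 23.75 − 10.775 = 12.975.
Welfare loss = ½ × 519 × 12.975 = $3367.01 thousand.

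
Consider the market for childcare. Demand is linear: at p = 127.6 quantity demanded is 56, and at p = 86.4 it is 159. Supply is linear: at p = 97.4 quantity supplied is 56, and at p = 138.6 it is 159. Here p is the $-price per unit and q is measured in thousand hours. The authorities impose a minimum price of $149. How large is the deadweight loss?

$3330.625 thousand

Demand slope = (86.4 − 127.6)/(159 − 56) = −0.4, so p = 150 − 0.4q.
Supply slope = (138.6 − 97.4)/(159 − 56) = 0.4, so p = 75 + 0.4q.
Competitive equilibrium: 150 − 0.4q = 75 + 0.4q → q* = 93.75, p* = 112.5.
At the floor p = 149, quantity demanded = (150 − 149)/0.4 = 2.5.
Sellers' marginal cost at q' = 2.5: 75 + 0.4·2.5 = 76.
Δq = 93.75 − 2.5 = 91.25; wedge = 149 − 76 = 73.
The triangle = ½ × 91.25 × 73 = $3330.625 thousand.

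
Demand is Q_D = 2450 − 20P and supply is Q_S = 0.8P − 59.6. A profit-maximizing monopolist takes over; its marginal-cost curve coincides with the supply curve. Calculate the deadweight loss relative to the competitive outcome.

1.22

In inverse form: demand P = 122.5 − 0.05Q, supply P = 74.5 + 1.25Q.
Competitive equilibrium: 122.5 − 0.05Q = 74.5 + 1.25Q → Q* = 36.9231, P* = 120.6538.
Marginal revenue: MR = 122.5 − 0.1Q. Set MR = MC: 122.5 − 0.1Q = 74.5 + 1.25Q → Q_m = 35.5556.
Price P_m = 122.5 − 0.05·35.5556 = 120.7222; MC(Q_m) = 74.5 + 1.25·35.5556 = 118.9445.
Competitive Q* = 36.9231, so ΔQ = 1.3675; wedge = 120.7222 − 118.9445 = 1.7777.
The triangle = ½ × 1.3675 × 1.7777 = 1.22.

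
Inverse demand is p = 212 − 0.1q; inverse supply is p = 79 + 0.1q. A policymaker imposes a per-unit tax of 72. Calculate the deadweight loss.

Competitive equilibrium: 212 − 0.1q = 79 + 0.1q → q* = 665, p* = 145.5.
With the tax, the buyer price exceeds the seller price by 72: (212 − 0.1q) − (79 + 0.1q) = 72 → q' = 305.
Δq = 665 − 305 = 360; the wedge equals the tax, 72.
The triangle = ½ × 360 × 72 = 12960.

12960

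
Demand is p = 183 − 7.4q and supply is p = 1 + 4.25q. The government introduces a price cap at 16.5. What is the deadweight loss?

Competitive equilibrium: 183 − 7.4q = 1 + 4.25q → q* = 15.6223, p* = 67.3948.
At the ceiling p = 16.5, quantity supplied = (16.5 − 1)/4.25 = 3.6471.
Willingness to pay at q' = 3.6471: 183 − 7.4·3.6471 = 156.0115.
Δq = 15.6223 − 3.6471 = 11.9752; wedge = 156.0115 − 16.5 = 139.5115.
Deadweight loss = ½ × 11.9752 × 139.5115 = 835.34.

835.34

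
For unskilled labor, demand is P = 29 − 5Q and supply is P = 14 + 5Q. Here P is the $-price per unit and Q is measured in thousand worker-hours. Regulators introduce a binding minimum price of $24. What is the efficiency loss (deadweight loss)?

Competitive equilibrium: 29 − 5Q = 14 + 5Q → Q* = 1.5, P* = 21.5.
At the floor P = 24, quantity demanded = (29 − 24)/5 = 1.
Sellers' marginal cost at Q' = 1: 14 + 5·1 = 19.
ΔQ = 1.5 − 1 = 0.5; wedge = 24 − 19 = 5.
The triangle = ½ × 0.5 × 5 = $1.25 thousand.

$1.25 thousand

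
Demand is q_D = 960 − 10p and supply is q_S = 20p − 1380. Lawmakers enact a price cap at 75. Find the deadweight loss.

270

In inverse form: demand p = 96 − 0.1q, supply p = 69 + 0.05q.
Competitive equilibrium: 96 − 0.1q = 69 + 0.05q → q* = 180, p* = 78.
At the ceiling p = 75, quantity supplied = (75 − 69)/0.05 = 120.
Willingness to pay at q' = 120: 96 − 0.1·120 = 84.
Δq = 180 − 120 = 60; wedge = 84 − 75 = 9.
DWL = ½ × 60 × 9 = 270.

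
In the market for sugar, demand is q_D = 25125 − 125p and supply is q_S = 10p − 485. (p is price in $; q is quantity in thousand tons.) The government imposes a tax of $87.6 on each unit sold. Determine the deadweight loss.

$35526.67 thousand

In inverse form: demand p = 201 − 0.008q, supply p = 48.5 + 0.1q.
Competitive equilibrium: 201 − 0.008q = 48.5 + 0.1q → q* = 1412.037, p* = 189.7037.
With the tax, the buyer price exceeds the seller price by 87.6: (201 − 0.008q) − (48.5 + 0.1q) = 87.6 → q' = 600.9259.
Δq = 1412.037 − 600.9259 = 811.1111; the wedge equals the tax, 87.6.
The triangle = ½ × 811.1111 × 87.6 = $35526.67 thousand.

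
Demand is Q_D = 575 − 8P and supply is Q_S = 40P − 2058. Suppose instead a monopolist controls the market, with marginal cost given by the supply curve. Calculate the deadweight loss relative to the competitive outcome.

In inverse form: demand P = 71.875 − 0.125Q, supply P = 51.45 + 0.025Q.
Competitive equilibrium: 71.875 − 0.125Q = 51.45 + 0.025Q → Q* = 136.16667, P* = 54.85417.
Marginal revenue: MR = 71.875 − 0.25Q. Set MR = MC: 71.875 − 0.25Q = 51.45 + 0.025Q → Q_m = 74.27273.
Price P_m = 71.875 − 0.125·74.27273 = 62.59091; MC(Q_m) = 51.45 + 0.025·74.27273 = 53.30682.
Competitive Q* = 136.16667, so ΔQ = 61.89394; wedge = 62.59091 − 53.30682 = 9.28409.
Deadweight loss = ½ × 61.89394 × 9.28409 = 287.31.

287.31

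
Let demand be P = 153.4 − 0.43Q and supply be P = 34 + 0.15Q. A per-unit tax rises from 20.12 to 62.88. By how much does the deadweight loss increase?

3059.55

Competitive equilibrium: 153.4 − 0.43Q = 34 + 0.15Q → Q* = 205.8621, P* = 64.8793.
For a per-unit tax t: ΔQ = t/0.58, so DWL = ½·t·(t/0.58) = t²/1.16.
At t = 20.12: DWL = 348.978. At t = 62.88: DWL = 3408.53.
Increase = 3408.53 − 348.978 = 3059.55.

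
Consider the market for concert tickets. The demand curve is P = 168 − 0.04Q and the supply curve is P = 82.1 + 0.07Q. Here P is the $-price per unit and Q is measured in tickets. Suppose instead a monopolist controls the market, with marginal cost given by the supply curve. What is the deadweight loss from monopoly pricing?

Competitive equilibrium: 168 − 0.04Q = 82.1 + 0.07Q → Q* = 780.90909, P* = 136.76364.
Marginal revenue: MR = 168 − 0.08Q. Set MR = MC: 168 − 0.08Q = 82.1 + 0.07Q → Q_m = 572.66667.
Price P_m = 168 − 0.04·572.66667 = 145.09333; MC(Q_m) = 82.1 + 0.07·572.66667 = 122.18667.
Competitive Q* = 780.90909, so ΔQ = 208.24242; wedge = 145.09333 − 122.18667 = 22.90666.
The triangle = ½ × 208.24242 × 22.90666 = $2385.07.

$2385.07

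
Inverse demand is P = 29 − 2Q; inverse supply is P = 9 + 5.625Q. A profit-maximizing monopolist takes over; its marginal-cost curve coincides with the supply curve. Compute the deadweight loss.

Competitive equilibrium: 29 − 2Q = 9 + 5.625Q → Q* = 2.623, P* = 23.7541.
Marginal revenue: MR = 29 − 4Q. Set MR = MC: 29 − 4Q = 9 + 5.625Q → Q_m = 2.0779.
Price P_m = 29 − 2·2.0779 = 24.8442; MC(Q_m) = 9 + 5.625·2.0779 = 20.6882.
Competitive Q* = 2.623, so ΔQ = 0.5451; wedge = 24.8442 − 20.6882 = 4.156.
Welfare loss = ½ × 0.5451 × 4.156 = 1.13.

1.13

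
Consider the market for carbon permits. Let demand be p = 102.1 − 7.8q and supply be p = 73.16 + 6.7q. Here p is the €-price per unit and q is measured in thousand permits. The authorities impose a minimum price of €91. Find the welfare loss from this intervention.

Competitive equilibrium: 102.1 − 7.8q = 73.16 + 6.7q → q* = 1.9959, p* = 86.5323.
At the floor p = 91, quantity demanded = (102.1 − 91)/7.8 = 1.4231.
Sellers' marginal cost at q' = 1.4231: 73.16 + 6.7·1.4231 = 82.6948.
Δq = 1.9959 − 1.4231 = 0.5728; wedge = 91 − 82.6948 = 8.3052.
DWL = ½ × 0.5728 × 8.3052 = €2.38 thousand.

€2.38 thousand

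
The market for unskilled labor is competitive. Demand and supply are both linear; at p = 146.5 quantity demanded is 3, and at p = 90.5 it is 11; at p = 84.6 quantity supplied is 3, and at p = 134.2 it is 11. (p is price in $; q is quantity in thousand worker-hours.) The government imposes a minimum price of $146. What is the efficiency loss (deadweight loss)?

Demand slope = (90.5 − 146.5)/(11 − 3) = −7, so p = 167.5 − 7q.
Supply slope = (134.2 − 84.6)/(11 − 3) = 6.2, so p = 66 + 6.2q.
Competitive equilibrium: 167.5 − 7q = 66 + 6.2q → q* = 7.6894, p* = 113.6742.
At the floor p = 146, quantity demanded = (167.5 − 146)/7 = 3.0714.
Sellers' marginal cost at q' = 3.0714: 66 + 6.2·3.0714 = 85.0427.
Δq = 7.6894 − 3.0714 = 4.618; wedge = 146 − 85.0427 = 60.9573.
Welfare loss = ½ × 4.618 × 60.9573 = $140.75 thousand.

$140.75 thousand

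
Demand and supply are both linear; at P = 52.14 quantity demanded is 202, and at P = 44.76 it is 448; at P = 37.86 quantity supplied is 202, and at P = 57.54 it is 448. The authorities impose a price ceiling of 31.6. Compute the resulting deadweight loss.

Demand slope = (44.76 − 52.14)/(448 − 202) = −0.03, so P = 58.2 − 0.03Q.
Supply slope = (57.54 − 37.86)/(448 − 202) = 0.08, so P = 21.7 + 0.08Q.
Competitive equilibrium: 58.2 − 0.03Q = 21.7 + 0.08Q → Q* = 331.8182, P* = 48.2455.
At the ceiling P = 31.6, quantity supplied = (31.6 − 21.7)/0.08 = 123.75.
Willingness to pay at Q' = 123.75: 58.2 − 0.03·123.75 = 54.4875.
ΔQ = 331.8182 − 123.75 = 208.0682; wedge = 54.4875 − 31.6 = 22.8875.
DWL = ½ × 208.0682 × 22.8875 = 2381.08.

2381.08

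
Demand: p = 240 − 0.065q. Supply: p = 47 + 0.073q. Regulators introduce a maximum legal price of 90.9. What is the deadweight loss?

43849.32

Competitive equilibrium: 240 − 0.065q = 47 + 0.073q → q* = 1398.55072, p* = 149.0942.
At the ceiling p = 90.9, quantity supplied = (90.9 − 47)/0.073 = 601.36986.
Willingness to pay at q' = 601.36986: 240 − 0.065·601.36986 = 200.91096.
Δq = 1398.55072 − 601.36986 = 797.18086; wedge = 200.91096 − 90.9 = 110.01096.
Welfare loss = ½ × 797.18086 × 110.01096 = 43849.32.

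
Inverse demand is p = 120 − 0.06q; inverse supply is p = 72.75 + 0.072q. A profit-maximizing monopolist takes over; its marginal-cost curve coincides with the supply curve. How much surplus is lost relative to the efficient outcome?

825.85

Competitive equilibrium: 120 − 0.06q = 72.75 + 0.072q → q* = 357.9545, p* = 98.5227.
Marginal revenue: MR = 120 − 0.12q. Set MR = MC: 120 − 0.12q = 72.75 + 0.072q → q_m = 246.0938.
Price p_m = 120 − 0.06·246.0938 = 105.2344; MC(q_m) = 72.75 + 0.072·246.0938 = 90.4688.
Competitive q* = 357.9545, so Δq = 111.8607; wedge = 105.2344 − 90.4688 = 14.7656.
Welfare loss = ½ × 111.8607 × 14.7656 = 825.85.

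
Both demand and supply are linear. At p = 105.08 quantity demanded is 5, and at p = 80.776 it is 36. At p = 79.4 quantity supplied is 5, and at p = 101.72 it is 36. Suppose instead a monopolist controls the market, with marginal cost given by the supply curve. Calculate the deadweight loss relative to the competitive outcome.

Demand slope = (80.776 − 105.08)/(36 − 5) = −0.784, so p = 109 − 0.784q.
Supply slope = (101.72 − 79.4)/(36 − 5) = 0.72, so p = 75.8 + 0.72q.
Competitive equilibrium: 109 − 0.784q = 75.8 + 0.72q → q* = 22.0745, p* = 91.6936.
Marginal revenue: MR = 109 − 1.568q. Set MR = MC: 109 − 1.568q = 75.8 + 0.72q → q_m = 14.5105.
Price p_m = 109 − 0.784·14.5105 = 97.6238; MC(q_m) = 75.8 + 0.72·14.5105 = 86.2476.
Competitive q* = 22.0745, so Δq = 7.564; wedge = 97.6238 − 86.2476 = 11.3762.
Deadweight loss = ½ × 7.564 × 11.3762 = 43.02.

43.02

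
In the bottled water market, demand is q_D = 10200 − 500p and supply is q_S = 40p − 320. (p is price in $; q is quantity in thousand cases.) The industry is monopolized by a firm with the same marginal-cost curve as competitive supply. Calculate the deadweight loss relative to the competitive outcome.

$13.54 thousand

In inverse form: demand p = 20.4 − 0.002q, supply p = 8 + 0.025q.
Competitive equilibrium: 20.4 − 0.002q = 8 + 0.025q → q* = 459.2593, p* = 19.4815.
Marginal revenue: MR = 20.4 − 0.004q. Set MR = MC: 20.4 − 0.004q = 8 + 0.025q → q_m = 427.5862.
Price p_m = 20.4 − 0.002·427.5862 = 19.5448; MC(q_m) = 8 + 0.025·427.5862 = 18.6897.
Competitive q* = 459.2593, so Δq = 31.6731; wedge = 19.5448 − 18.6897 = 0.8551.
Welfare loss = ½ × 31.6731 × 0.8551 = $13.54 thousand.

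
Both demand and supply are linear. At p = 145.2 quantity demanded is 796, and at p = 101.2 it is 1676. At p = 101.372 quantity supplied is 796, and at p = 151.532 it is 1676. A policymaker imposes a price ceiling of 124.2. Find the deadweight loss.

Demand slope = (101.2 − 145.2)/(1676 − 796) = −0.05, so p = 185 − 0.05q.
Supply slope = (151.532 − 101.372)/(1676 − 796) = 0.057, so p = 56 + 0.057q.
Competitive equilibrium: 185 − 0.05q = 56 + 0.057q → q* = 1205.6075, p* = 124.7196.
At the ceiling p = 124.2, quantity supplied = (124.2 − 56)/0.057 = 1196.4912.
Willingness to pay at q' = 1196.4912: 185 − 0.05·1196.4912 = 125.1754.
Δq = 1205.6075 − 1196.4912 = 9.1163; wedge = 125.1754 − 124.2 = 0.9754.
DWL = ½ × 9.1163 × 0.9754 = 4.45.

4.45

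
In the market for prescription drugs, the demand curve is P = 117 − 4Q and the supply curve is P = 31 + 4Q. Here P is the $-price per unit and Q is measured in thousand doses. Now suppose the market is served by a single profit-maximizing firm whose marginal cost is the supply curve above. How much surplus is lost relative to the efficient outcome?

$51.36 thousand

Competitive equilibrium: 117 − 4Q = 31 + 4Q → Q* = 10.75, P* = 74.
Marginal revenue: MR = 117 − 8Q. Set MR = MC: 117 − 8Q = 31 + 4Q → Q_m = 7.1667.
Price P_m = 117 − 4·7.1667 = 88.3332; MC(Q_m) = 31 + 4·7.1667 = 59.6668.
Competitive Q* = 10.75, so ΔQ = 3.5833; wedge = 88.3332 − 59.6668 = 28.6664.
The triangle = ½ × 3.5833 × 28.6664 = $51.36 thousand.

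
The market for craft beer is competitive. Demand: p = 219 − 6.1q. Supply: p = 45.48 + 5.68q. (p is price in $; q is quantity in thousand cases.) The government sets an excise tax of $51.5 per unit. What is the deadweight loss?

Competitive equilibrium: 219 − 6.1q = 45.48 + 5.68q → q* = 14.73005, p* = 129.14669.
With the tax, the buyer price exceeds the seller price by 51.5: (219 − 6.1q) − (45.48 + 5.68q) = 51.5 → q' = 10.35823.
Δq = 14.73005 − 10.35823 = 4.37182; the wedge equals the tax, 51.5.
Welfare loss = ½ × 4.37182 × 51.5 = $112.57 thousand.

$112.57 thousand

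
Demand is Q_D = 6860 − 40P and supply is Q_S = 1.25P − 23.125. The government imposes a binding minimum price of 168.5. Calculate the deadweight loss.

1767.27

In inverse form: demand P = 171.5 − 0.025Q, supply P = 18.5 + 0.8Q.
Competitive equilibrium: 171.5 − 0.025Q = 18.5 + 0.8Q → Q* = 185.4545, P* = 166.8636.
At the floor P = 168.5, quantity demanded = (171.5 − 168.5)/0.025 = 120.
Sellers' marginal cost at Q' = 120: 18.5 + 0.8·120 = 114.5.
ΔQ = 185.4545 − 120 = 65.4545; wedge = 168.5 − 114.5 = 54.
Deadweight loss = ½ × 65.4545 × 54 = 1767.27.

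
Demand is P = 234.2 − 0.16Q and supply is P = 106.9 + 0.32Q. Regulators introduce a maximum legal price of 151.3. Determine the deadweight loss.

3838.01

Competitive equilibrium: 234.2 − 0.16Q = 106.9 + 0.32Q → Q* = 265.2083, P* = 191.7667.
At the ceiling P = 151.3, quantity supplied = (151.3 − 106.9)/0.32 = 138.75.
Willingness to pay at Q' = 138.75: 234.2 − 0.16·138.75 = 212.
ΔQ = 265.2083 − 138.75 = 126.4583; wedge = 212 − 151.3 = 60.7.
The triangle = ½ × 126.4583 × 60.7 = 3838.01.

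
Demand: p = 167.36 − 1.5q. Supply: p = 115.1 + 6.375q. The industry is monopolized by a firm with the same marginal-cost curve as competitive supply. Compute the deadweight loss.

4.44

Competitive equilibrium: 167.36 − 1.5q = 115.1 + 6.375q → q* = 6.6362, p* = 157.4057.
Marginal revenue: MR = 167.36 − 3q. Set MR = MC: 167.36 − 3q = 115.1 + 6.375q → q_m = 5.5744.
Price p_m = 167.36 − 1.5·5.5744 = 158.9984; MC(q_m) = 115.1 + 6.375·5.5744 = 150.6368.
Competitive q* = 6.6362, so Δq = 1.0618; wedge = 158.9984 − 150.6368 = 8.3616.
Welfare loss = ½ × 1.0618 × 8.3616 = 4.44.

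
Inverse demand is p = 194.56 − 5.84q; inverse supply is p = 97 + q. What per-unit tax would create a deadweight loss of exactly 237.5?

57

Competitive equilibrium: 194.56 − 5.84q = 97 + q → q* = 14.2632, p* = 111.2632.
A tax t gives Δq = t/6.84 and wedge t, so DWL = t²/13.68.
t²/13.68 = 237.5 → t² = 3249 → t = 57.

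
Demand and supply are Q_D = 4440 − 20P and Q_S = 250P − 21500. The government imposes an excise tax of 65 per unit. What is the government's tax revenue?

In inverse form: demand P = 222 − 0.05Q, supply P = 86 + 0.004Q.
Competitive equilibrium: 222 − 0.05Q = 86 + 0.004Q → Q* = 2518.5185, P* = 96.0741.
With the tax, the buyer price exceeds the seller price by 65: (222 − 0.05Q) − (86 + 0.004Q) = 65 → Q' = 1314.8148.
Tax revenue = 65 × 1314.8148 = 85462.96.

85462.96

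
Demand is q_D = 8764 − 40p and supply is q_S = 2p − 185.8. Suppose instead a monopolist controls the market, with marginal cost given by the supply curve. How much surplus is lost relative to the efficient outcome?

In inverse form: demand p = 219.1 − 0.025q, supply p = 92.9 + 0.5q.
Competitive equilibrium: 219.1 − 0.025q = 92.9 + 0.5q → q* = 240.381, p* = 213.0905.
Marginal revenue: MR = 219.1 − 0.05q. Set MR = MC: 219.1 − 0.05q = 92.9 + 0.5q → q_m = 229.4545.
Price p_m = 219.1 − 0.025·229.4545 = 213.3636; MC(q_m) = 92.9 + 0.5·229.4545 = 207.6273.
Competitive q* = 240.381, so Δq = 10.9265; wedge = 213.3636 − 207.6273 = 5.7363.
Deadweight loss = ½ × 10.9265 × 5.7363 = 31.34.

31.34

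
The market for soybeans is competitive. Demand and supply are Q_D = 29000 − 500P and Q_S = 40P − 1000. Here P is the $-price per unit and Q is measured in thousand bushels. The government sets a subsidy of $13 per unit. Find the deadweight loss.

$3129.63 thousand

In inverse form: demand P = 58 − 0.002Q, supply P = 25 + 0.025Q.
Competitive equilibrium: 58 − 0.002Q = 25 + 0.025Q → Q* = 1222.2222, P* = 55.5556.
The subsidy lowers effective supply by 13: P = 12 + 0.025Q.
New quantity: 58 − 0.002Q = 12 + 0.025Q → Q' = 1703.7037.
Overproduction ΔQ = 1703.7037 − 1222.2222 = 481.4815; wedge = subsidy = 13.
Welfare loss = ½ × 481.4815 × 13 = $3129.63 thousand.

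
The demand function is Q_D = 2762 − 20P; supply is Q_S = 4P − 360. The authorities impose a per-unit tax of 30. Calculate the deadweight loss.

1500

In inverse form: demand P = 138.1 − 0.05Q, supply P = 90 + 0.25Q.
Competitive equilibrium: 138.1 − 0.05Q = 90 + 0.25Q → Q* = 160.3333, P* = 130.0833.
With the tax, the buyer price exceeds the seller price by 30: (138.1 − 0.05Q) − (90 + 0.25Q) = 30 → Q' = 60.3333.
ΔQ = 160.3333 − 60.3333 = 100; the wedge equals the tax, 30.
The triangle = ½ × 100 × 30 = 1500.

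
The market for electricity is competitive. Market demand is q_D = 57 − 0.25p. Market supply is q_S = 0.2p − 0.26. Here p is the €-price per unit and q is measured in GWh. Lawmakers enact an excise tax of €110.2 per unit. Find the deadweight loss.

In inverse form: demand p = 228 − 4q, supply p = 1.3 + 5q.
Competitive equilibrium: 228 − 4q = 1.3 + 5q → q* = 25.1889, p* = 127.2444.
With the tax, the buyer price exceeds the seller price by 110.2: (228 − 4q) − (1.3 + 5q) = 110.2 → q' = 12.9444.
Δq = 25.1889 − 12.9444 = 12.2445; the wedge equals the tax, 110.2.
Deadweight loss = ½ × 12.2445 × 110.2 = €674.67.

€674.67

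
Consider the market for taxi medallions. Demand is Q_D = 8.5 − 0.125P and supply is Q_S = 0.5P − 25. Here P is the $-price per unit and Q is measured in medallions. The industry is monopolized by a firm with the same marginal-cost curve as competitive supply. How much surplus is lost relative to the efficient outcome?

$3.20

In inverse form: demand P = 68 − 8Q, supply P = 50 + 2Q.
Competitive equilibrium: 68 − 8Q = 50 + 2Q → Q* = 1.8, P* = 53.6.
Marginal revenue: MR = 68 − 16Q. Set MR = MC: 68 − 16Q = 50 + 2Q → Q_m = 1.
Price P_m = 68 − 8·1 = 60; MC(Q_m) = 50 + 2·1 = 52.
Competitive Q* = 1.8, so ΔQ = 0.8; wedge = 60 − 52 = 8.
The triangle = ½ × 0.8 × 8 = $3.20.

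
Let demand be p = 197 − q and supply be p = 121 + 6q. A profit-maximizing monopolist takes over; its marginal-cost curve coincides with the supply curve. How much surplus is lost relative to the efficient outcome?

Competitive equilibrium: 197 − q = 121 + 6q → q* = 10.8571, p* = 186.1429.
Marginal revenue: MR = 197 − 2q. Set MR = MC: 197 − 2q = 121 + 6q → q_m = 9.5.
Price p_m = 197 − 1·9.5 = 187.5; MC(q_m) = 121 + 6·9.5 = 178.
Competitive q* = 10.8571, so Δq = 1.3571; wedge = 187.5 − 178 = 9.5.
Deadweight loss = ½ × 1.3571 × 9.5 = 6.45.

6.45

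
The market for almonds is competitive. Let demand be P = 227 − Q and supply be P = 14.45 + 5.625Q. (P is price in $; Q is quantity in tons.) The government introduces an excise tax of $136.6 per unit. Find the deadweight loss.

$1408.27

Competitive equilibrium: 227 − Q = 14.45 + 5.625Q → Q* = 32.08302, P* = 194.91698.
With the tax, the buyer price exceeds the seller price by 136.6: (227 − Q) − (14.45 + 5.625Q) = 136.6 → Q' = 11.46415.
ΔQ = 32.08302 − 11.46415 = 20.61887; the wedge equals the tax, 136.6.
DWL = ½ × 20.61887 × 136.6 = $1408.27.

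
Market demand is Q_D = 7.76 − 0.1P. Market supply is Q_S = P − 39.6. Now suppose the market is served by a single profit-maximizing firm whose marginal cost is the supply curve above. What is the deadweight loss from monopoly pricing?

14.88

In inverse form: demand P = 77.6 − 10Q, supply P = 39.6 + Q.
Competitive equilibrium: 77.6 − 10Q = 39.6 + Q → Q* = 3.4545, P* = 43.0545.
Marginal revenue: MR = 77.6 − 20Q. Set MR = MC: 77.6 − 20Q = 39.6 + Q → Q_m = 1.8095.
Price P_m = 77.6 − 10·1.8095 = 59.505; MC(Q_m) = 39.6 + 1·1.8095 = 41.4095.
Competitive Q* = 3.4545, so ΔQ = 1.645; wedge = 59.505 − 41.4095 = 18.0955.
Deadweight loss = ½ × 1.645 × 18.0955 = 14.88.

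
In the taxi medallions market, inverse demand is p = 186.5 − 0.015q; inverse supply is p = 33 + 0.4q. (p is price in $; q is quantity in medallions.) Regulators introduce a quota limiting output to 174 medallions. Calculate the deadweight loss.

$7961.52

Competitive equilibrium: 186.5 − 0.015q = 33 + 0.4q → q* = 369.8795, p* = 180.9518.
At q = 174: demand price = 186.5 − 0.015·174 = 183.89; supply price = 33 + 0.4·174 = 102.6.
Δq = 369.8795 − 174 = 195.8795; wedge = 183.89 − 102.6 = 81.29.
Deadweight loss = ½ × 195.8795 × 81.29 = $7961.52.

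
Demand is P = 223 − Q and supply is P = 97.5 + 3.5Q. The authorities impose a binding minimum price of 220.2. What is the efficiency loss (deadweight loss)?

1416.27

Competitive equilibrium: 223 − Q = 97.5 + 3.5Q → Q* = 27.8889, P* = 195.1111.
At the floor P = 220.2, quantity demanded = (223 − 220.2)/1 = 2.8.
Sellers' marginal cost at Q' = 2.8: 97.5 + 3.5·2.8 = 107.3.
ΔQ = 27.8889 − 2.8 = 25.0889; wedge = 220.2 − 107.3 = 112.9.
The triangle = ½ × 25.0889 × 112.9 = 1416.27.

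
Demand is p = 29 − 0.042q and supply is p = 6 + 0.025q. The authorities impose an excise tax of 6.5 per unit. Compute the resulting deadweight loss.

315.30

Competitive equilibrium: 29 − 0.042q = 6 + 0.025q → q* = 343.2836, p* = 14.5821.
With the tax, the buyer price exceeds the seller price by 6.5: (29 − 0.042q) − (6 + 0.025q) = 6.5 → q' = 246.2687.
Δq = 343.2836 − 246.2687 = 97.0149; the wedge equals the tax, 6.5.
Welfare loss = ½ × 97.0149 × 6.5 = 315.30.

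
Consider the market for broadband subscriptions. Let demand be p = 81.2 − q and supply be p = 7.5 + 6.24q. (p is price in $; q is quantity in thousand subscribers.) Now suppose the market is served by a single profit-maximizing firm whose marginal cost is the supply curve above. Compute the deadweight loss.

$5.52 thousand

Competitive equilibrium: 81.2 − q = 7.5 + 6.24q → q* = 10.1796, p* = 71.0204.
Marginal revenue: MR = 81.2 − 2q. Set MR = MC: 81.2 − 2q = 7.5 + 6.24q → q_m = 8.9442.
Price p_m = 81.2 − 1·8.9442 = 72.2558; MC(q_m) = 7.5 + 6.24·8.9442 = 63.3118.
Competitive q* = 10.1796, so Δq = 1.2354; wedge = 72.2558 − 63.3118 = 8.944.
The triangle = ½ × 1.2354 × 8.944 = $5.52 thousand.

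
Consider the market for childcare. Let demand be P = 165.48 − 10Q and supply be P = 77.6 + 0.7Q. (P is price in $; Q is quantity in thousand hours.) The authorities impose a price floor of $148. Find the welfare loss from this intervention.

$223.62 thousand

Competitive equilibrium: 165.48 − 10Q = 77.6 + 0.7Q → Q* = 8.2131, P* = 83.3492.
At the floor P = 148, quantity demanded = (165.48 − 148)/10 = 1.748.
Sellers' marginal cost at Q' = 1.748: 77.6 + 0.7·1.748 = 78.8236.
ΔQ = 8.2131 − 1.748 = 6.4651; wedge = 148 − 78.8236 = 69.1764.
DWL = ½ × 6.4651 × 69.1764 = $223.62 thousand.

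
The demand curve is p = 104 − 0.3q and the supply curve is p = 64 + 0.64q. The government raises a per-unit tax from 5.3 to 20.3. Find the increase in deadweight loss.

204.26

Competitive equilibrium: 104 − 0.3q = 64 + 0.64q → q* = 42.5532, p* = 91.234.
For a per-unit tax t: Δq = t/0.94, so DWL = ½·t·(t/0.94) = t²/1.88.
At t = 5.3: DWL = 14.941. At t = 20.3: DWL = 219.197.
Increase = 219.197 − 14.941 = 204.26.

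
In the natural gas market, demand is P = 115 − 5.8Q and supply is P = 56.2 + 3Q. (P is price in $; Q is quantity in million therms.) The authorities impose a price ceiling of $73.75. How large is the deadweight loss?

Competitive equilibrium: 115 − 5.8Q = 56.2 + 3Q → Q* = 6.6818, P* = 76.2455.
At the ceiling P = 73.75, quantity supplied = (73.75 − 56.2)/3 = 5.85.
Willingness to pay at Q' = 5.85: 115 − 5.8·5.85 = 81.07.
ΔQ = 6.6818 − 5.85 = 0.8318; wedge = 81.07 − 73.75 = 7.32.
Welfare loss = ½ × 0.8318 × 7.32 = $3.04 million.

$3.04 million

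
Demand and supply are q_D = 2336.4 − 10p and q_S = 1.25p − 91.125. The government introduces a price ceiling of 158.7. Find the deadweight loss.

2290.87

In inverse form: demand p = 233.64 − 0.1q, supply p = 72.9 + 0.8q.
Competitive equilibrium: 233.64 − 0.1q = 72.9 + 0.8q → q* = 178.6, p* = 215.78.
At the ceiling p = 158.7, quantity supplied = (158.7 − 72.9)/0.8 = 107.25.
Willingness to pay at q' = 107.25: 233.64 − 0.1·107.25 = 222.915.
Δq = 178.6 − 107.25 = 71.35; wedge = 222.915 − 158.7 = 64.215.
Deadweight loss = ½ × 71.35 × 64.215 = 2290.87.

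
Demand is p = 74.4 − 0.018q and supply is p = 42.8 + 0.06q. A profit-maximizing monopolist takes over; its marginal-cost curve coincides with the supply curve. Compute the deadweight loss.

Competitive equilibrium: 74.4 − 0.018q = 42.8 + 0.06q → q* = 405.1282, p* = 67.1077.
Marginal revenue: MR = 74.4 − 0.036q. Set MR = MC: 74.4 − 0.036q = 42.8 + 0.06q → q_m = 329.1667.
Price p_m = 74.4 − 0.018·329.1667 = 68.475; MC(q_m) = 42.8 + 0.06·329.1667 = 62.55.
Competitive q* = 405.1282, so Δq = 75.9615; wedge = 68.475 − 62.55 = 5.925.
The triangle = ½ × 75.9615 × 5.925 = 225.04.

225.04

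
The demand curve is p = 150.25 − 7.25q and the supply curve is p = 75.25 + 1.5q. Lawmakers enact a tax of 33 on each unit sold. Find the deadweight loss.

Competitive equilibrium: 150.25 − 7.25q = 75.25 + 1.5q → q* = 8.5714, p* = 88.1071.
With the tax, the buyer price exceeds the seller price by 33: (150.25 − 7.25q) − (75.25 + 1.5q) = 33 → q' = 4.8.
Δq = 8.5714 − 4.8 = 3.7714; the wedge equals the tax, 33.
The triangle = ½ × 3.7714 × 33 = 62.23.

62.23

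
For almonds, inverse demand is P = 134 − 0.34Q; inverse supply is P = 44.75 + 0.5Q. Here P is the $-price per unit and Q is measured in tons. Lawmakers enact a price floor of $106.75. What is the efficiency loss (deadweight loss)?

$286.17

Competitive equilibrium: 134 − 0.34Q = 44.75 + 0.5Q → Q* = 106.25, P* = 97.875.
At the floor P = 106.75, quantity demanded = (134 − 106.75)/0.34 = 80.1471.
Sellers' marginal cost at Q' = 80.1471: 44.75 + 0.5·80.1471 = 84.8236.
ΔQ = 106.25 − 80.1471 = 26.1029; wedge = 106.75 − 84.8236 = 21.9264.
DWL = ½ × 26.1029 × 21.9264 = $286.17.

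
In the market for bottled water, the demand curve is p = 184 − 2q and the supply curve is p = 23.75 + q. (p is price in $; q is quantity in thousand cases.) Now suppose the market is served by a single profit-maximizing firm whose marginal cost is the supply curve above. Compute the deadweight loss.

Competitive equilibrium: 184 − 2q = 23.75 + q → q* = 53.4167, p* = 77.1667.
Marginal revenue: MR = 184 − 4q. Set MR = MC: 184 − 4q = 23.75 + q → q_m = 32.05.
Price p_m = 184 − 2·32.05 = 119.9; MC(q_m) = 23.75 + 1·32.05 = 55.8.
Competitive q* = 53.4167, so Δq = 21.3667; wedge = 119.9 − 55.8 = 64.1.
DWL = ½ × 21.3667 × 64.1 = $684.80 thousand.

$684.80 thousand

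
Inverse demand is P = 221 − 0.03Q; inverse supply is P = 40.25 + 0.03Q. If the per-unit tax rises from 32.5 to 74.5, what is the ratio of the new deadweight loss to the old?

5.255

Competitive equilibrium: 221 − 0.03Q = 40.25 + 0.03Q → Q* = 3012.5, P* = 130.625.
For a per-unit tax t: ΔQ = t/0.06, so DWL = ½·t·(t/0.06) = t²/0.12.
At t = 32.5: DWL = 8802.083. At t = 74.5: DWL = 46252.083.
Ratio = (74.5/32.5)² = 5.255.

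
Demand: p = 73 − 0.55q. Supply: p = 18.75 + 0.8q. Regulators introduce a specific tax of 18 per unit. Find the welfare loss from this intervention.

Competitive equilibrium: 73 − 0.55q = 18.75 + 0.8q → q* = 40.1852, p* = 50.8981.
With the tax, the buyer price exceeds the seller price by 18: (73 − 0.55q) − (18.75 + 0.8q) = 18 → q' = 26.8519.
Δq = 40.1852 − 26.8519 = 13.3333; the wedge equals the tax, 18.
Deadweight loss = ½ × 13.3333 × 18 = 120.

120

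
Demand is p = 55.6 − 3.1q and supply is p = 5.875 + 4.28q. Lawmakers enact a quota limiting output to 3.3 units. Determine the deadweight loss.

43.61

Competitive equilibrium: 55.6 − 3.1q = 5.875 + 4.28q → q* = 6.7378, p* = 34.7128.
At q = 3.3: demand price = 55.6 − 3.1·3.3 = 45.37; supply price = 5.875 + 4.28·3.3 = 19.999.
Δq = 6.7378 − 3.3 = 3.4378; wedge = 45.37 − 19.999 = 25.371.
Deadweight loss = ½ × 3.4378 × 25.371 = 43.61.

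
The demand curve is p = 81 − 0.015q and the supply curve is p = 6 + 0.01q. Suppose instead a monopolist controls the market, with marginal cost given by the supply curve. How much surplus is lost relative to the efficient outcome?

Competitive equilibrium: 81 − 0.015q = 6 + 0.01q → q* = 3000, p* = 36.
Marginal revenue: MR = 81 − 0.03q. Set MR = MC: 81 − 0.03q = 6 + 0.01q → q_m = 1875.
Price p_m = 81 − 0.015·1875 = 52.875; MC(q_m) = 6 + 0.01·1875 = 24.75.
Competitive q* = 3000, so Δq = 1125; wedge = 52.875 − 24.75 = 28.125.
Welfare loss = ½ × 1125 × 28.125 = 15820.31.

15820.31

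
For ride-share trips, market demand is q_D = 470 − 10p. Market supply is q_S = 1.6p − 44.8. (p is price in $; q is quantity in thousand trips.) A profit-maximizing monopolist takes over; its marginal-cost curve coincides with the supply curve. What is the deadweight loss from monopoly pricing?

$3.66 thousand

In inverse form: demand p = 47 − 0.1q, supply p = 28 + 0.625q.
Competitive equilibrium: 47 − 0.1q = 28 + 0.625q → q* = 26.2069, p* = 44.3793.
Marginal revenue: MR = 47 − 0.2q. Set MR = MC: 47 − 0.2q = 28 + 0.625q → q_m = 23.0303.
Price p_m = 47 − 0.1·23.0303 = 44.697; MC(q_m) = 28 + 0.625·23.0303 = 42.3939.
Competitive q* = 26.2069, so Δq = 3.1766; wedge = 44.697 − 42.3939 = 2.3031.
The triangle = ½ × 3.1766 × 2.3031 = $3.66 thousand.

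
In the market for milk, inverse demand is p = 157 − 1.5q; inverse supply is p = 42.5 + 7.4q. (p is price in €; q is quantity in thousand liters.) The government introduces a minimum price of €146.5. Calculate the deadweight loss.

€153.08 thousand

Competitive equilibrium: 157 − 1.5q = 42.5 + 7.4q → q* = 12.8652, p* = 137.7022.
At the floor p = 146.5, quantity demanded = (157 − 146.5)/1.5 = 7.
Sellers' marginal cost at q' = 7: 42.5 + 7.4·7 = 94.3.
Δq = 12.8652 − 7 = 5.8652; wedge = 146.5 − 94.3 = 52.2.
Deadweight loss = ½ × 5.8652 × 52.2 = €153.08 thousand.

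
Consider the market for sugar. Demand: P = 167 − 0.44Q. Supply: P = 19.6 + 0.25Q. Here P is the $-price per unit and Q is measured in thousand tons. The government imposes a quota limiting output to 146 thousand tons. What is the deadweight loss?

Competitive equilibrium: 167 − 0.44Q = 19.6 + 0.25Q → Q* = 213.6232, P* = 73.0058.
At Q = 146: demand price = 167 − 0.44·146 = 102.76; supply price = 19.6 + 0.25·146 = 56.1.
ΔQ = 213.6232 − 146 = 67.6232; wedge = 102.76 − 56.1 = 46.66.
Welfare loss = ½ × 67.6232 × 46.66 = $1577.65 thousand.

$1577.65 thousand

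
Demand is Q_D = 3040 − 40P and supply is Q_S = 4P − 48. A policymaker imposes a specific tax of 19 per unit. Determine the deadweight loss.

In inverse form: demand P = 76 − 0.025Q, supply P = 12 + 0.25Q.
Competitive equilibrium: 76 − 0.025Q = 12 + 0.25Q → Q* = 232.7273, P* = 70.1818.
With the tax, the buyer price exceeds the seller price by 19: (76 − 0.025Q) − (12 + 0.25Q) = 19 → Q' = 163.6364.
ΔQ = 232.7273 − 163.6364 = 69.0909; the wedge equals the tax, 19.
The triangle = ½ × 69.0909 × 19 = 656.36.

656.36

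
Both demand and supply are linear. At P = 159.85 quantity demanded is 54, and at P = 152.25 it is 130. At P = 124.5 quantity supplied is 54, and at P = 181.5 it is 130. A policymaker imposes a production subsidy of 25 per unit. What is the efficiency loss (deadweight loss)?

367.65

Demand slope = (152.25 − 159.85)/(130 − 54) = −0.1, so P = 165.25 − 0.1Q.
Supply slope = (181.5 − 124.5)/(130 − 54) = 0.75, so P = 84 + 0.75Q.
Competitive equilibrium: 165.25 − 0.1Q = 84 + 0.75Q → Q* = 95.5882, P* = 155.6912.
The subsidy lowers effective supply by 25: P = 59 + 0.75Q.
New quantity: 165.25 − 0.1Q = 59 + 0.75Q → Q' = 125.
Overproduction ΔQ = 125 − 95.5882 = 29.4118; wedge = subsidy = 25.
Welfare loss = ½ × 29.4118 × 25 = 367.65.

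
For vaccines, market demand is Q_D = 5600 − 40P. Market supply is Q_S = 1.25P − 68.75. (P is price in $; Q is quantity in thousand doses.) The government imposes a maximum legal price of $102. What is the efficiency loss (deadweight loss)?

$808.81 thousand

In inverse form: demand P = 140 − 0.025Q, supply P = 55 + 0.8Q.
Competitive equilibrium: 140 − 0.025Q = 55 + 0.8Q → Q* = 103.0303, P* = 137.4242.
At the ceiling P = 102, quantity supplied = (102 − 55)/0.8 = 58.75.
Willingness to pay at Q' = 58.75: 140 − 0.025·58.75 = 138.5313.
ΔQ = 103.0303 − 58.75 = 44.2803; wedge = 138.5313 − 102 = 36.5313.
Deadweight loss = ½ × 44.2803 × 36.5313 = $808.81 thousand.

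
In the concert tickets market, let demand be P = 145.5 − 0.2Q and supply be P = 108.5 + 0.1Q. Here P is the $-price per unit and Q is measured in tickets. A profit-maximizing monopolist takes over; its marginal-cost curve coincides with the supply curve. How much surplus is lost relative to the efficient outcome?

Competitive equilibrium: 145.5 − 0.2Q = 108.5 + 0.1Q → Q* = 123.3333, P* = 120.8333.
Marginal revenue: MR = 145.5 − 0.4Q. Set MR = MC: 145.5 − 0.4Q = 108.5 + 0.1Q → Q_m = 74.
Price P_m = 145.5 − 0.2·74 = 130.7; MC(Q_m) = 108.5 + 0.1·74 = 115.9.
Competitive Q* = 123.3333, so ΔQ = 49.3333; wedge = 130.7 − 115.9 = 14.8.
DWL = ½ × 49.3333 × 14.8 = $365.07.

$365.07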